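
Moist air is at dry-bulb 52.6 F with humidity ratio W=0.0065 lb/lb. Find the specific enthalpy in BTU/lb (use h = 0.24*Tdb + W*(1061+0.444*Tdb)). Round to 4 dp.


h = 0.24*52.6 + 0.0065*(1061+0.444*52.6) = 19.6723 BTU/lb

19.6723 BTU/lb


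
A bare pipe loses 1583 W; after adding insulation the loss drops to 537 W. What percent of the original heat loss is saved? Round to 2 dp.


Savings = ((1583-537)/1583)*100 = 66.08 %

66.08 %


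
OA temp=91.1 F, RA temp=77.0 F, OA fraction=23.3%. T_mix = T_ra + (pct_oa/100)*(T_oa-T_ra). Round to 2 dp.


T_mix = 77.0 + (23.3/100)*(91.1-77.0) = 80.29 F

80.29 F


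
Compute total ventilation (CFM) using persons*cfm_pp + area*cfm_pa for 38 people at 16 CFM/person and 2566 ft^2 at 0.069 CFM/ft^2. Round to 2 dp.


Total = 38*16 + 2566*0.069 = 785.05 CFM

785.05 CFM


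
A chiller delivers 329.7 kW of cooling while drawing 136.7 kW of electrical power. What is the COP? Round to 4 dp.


COP = 329.7 / 136.7 = 2.4119

2.4119


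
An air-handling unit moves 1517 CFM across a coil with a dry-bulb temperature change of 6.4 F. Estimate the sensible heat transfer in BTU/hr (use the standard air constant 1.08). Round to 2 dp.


Q = 1.08 * 1517 * 6.4 = 10485.50 BTU/hr

10485.50 BTU/hr


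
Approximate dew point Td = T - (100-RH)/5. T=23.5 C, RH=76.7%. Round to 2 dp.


Td = 23.5 - (100-76.7)/5 = 18.84 C

18.84 C


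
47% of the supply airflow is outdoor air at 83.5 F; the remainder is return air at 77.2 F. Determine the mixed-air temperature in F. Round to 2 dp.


T_mix = 0.47*83.5 + 0.53*77.2 = 80.16 F

80.16 F


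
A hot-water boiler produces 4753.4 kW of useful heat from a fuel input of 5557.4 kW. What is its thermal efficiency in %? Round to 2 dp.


eta = (4753.4/5557.4)*100 = 85.53 %

85.53 %


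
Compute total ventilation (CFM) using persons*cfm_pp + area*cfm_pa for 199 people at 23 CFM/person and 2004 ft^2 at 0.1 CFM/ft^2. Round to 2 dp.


Total = 199*23 + 2004*0.1 = 4777.40 CFM

4777.40 CFM


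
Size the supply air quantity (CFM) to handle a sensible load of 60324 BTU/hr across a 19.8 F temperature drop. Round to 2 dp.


CFM = 60324 / (1.08 * 19.8) = 2820.99

2820.99 CFM


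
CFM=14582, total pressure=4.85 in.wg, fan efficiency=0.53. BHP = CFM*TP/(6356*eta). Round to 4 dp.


BHP = 14582 * 4.85 / (6356 * 0.53) = 20.9942 hp

20.9942 hp


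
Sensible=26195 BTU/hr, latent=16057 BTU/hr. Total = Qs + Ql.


Qt = 26195 + 16057 = 42252 BTU/hr

42252 BTU/hr


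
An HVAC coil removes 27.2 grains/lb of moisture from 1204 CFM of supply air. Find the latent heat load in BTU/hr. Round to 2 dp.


Q = 0.68 * 1204 * 27.2 = 22269.18 BTU/hr

22269.18 BTU/hr


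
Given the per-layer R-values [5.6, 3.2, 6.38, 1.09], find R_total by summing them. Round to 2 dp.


R_total = 5.6 + 3.2 + 6.38 + 1.09 = 16.27

16.27


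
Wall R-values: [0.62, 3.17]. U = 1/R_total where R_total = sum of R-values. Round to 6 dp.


R_total = 0.62 + 3.17 = 3.79
U = 1/3.79 = 0.263852

0.263852


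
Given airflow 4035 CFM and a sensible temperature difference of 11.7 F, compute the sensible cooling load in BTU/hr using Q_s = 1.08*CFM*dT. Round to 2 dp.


Q = 1.08 * 4035 * 11.7 = 50986.26 BTU/hr

50986.26 BTU/hr


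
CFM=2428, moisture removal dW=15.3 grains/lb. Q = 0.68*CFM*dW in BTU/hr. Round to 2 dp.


Q = 0.68 * 2428 * 15.3 = 25260.91 BTU/hr

25260.91 BTU/hr


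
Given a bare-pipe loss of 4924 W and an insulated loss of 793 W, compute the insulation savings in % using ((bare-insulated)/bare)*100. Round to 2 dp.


Savings = ((4924-793)/4924)*100 = 83.90 %

83.90 %


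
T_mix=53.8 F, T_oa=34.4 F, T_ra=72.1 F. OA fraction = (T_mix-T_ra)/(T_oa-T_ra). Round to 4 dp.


frac = (53.8 - 72.1) / (34.4 - 72.1) = 0.4854

0.4854


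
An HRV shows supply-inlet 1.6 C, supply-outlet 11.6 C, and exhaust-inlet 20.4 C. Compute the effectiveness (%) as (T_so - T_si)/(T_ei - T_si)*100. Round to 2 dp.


eff = (11.6-1.6)/(20.4-1.6)*100 = 53.19 %

53.19 %


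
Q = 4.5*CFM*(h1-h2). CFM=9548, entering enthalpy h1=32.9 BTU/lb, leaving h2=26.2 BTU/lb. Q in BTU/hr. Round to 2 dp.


Q = 4.5 * 9548 * (32.9 - 26.2) = 287872.20 BTU/hr

287872.20 BTU/hr


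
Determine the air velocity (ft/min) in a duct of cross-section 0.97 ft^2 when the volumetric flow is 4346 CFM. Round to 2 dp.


V = 4346 / 0.97 = 4480.41 ft/min

4480.41 ft/min


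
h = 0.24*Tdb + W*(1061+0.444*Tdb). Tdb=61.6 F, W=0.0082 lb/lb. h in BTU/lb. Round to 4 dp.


h = 0.24*61.6 + 0.0082*(1061+0.444*61.6) = 23.7085 BTU/lb

23.7085 BTU/lb


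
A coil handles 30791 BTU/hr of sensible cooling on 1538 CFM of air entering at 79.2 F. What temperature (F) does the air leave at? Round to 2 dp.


dT = 30791/(1.08*1538) = 18.5372
T_leave = 79.2 - 18.5372 = 60.66 F

60.66 F


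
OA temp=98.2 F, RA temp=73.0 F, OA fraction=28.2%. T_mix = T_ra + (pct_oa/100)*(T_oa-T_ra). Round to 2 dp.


T_mix = 73.0 + (28.2/100)*(98.2-73.0) = 80.11 F

80.11 F


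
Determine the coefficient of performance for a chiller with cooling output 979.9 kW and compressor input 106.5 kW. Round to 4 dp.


COP = 979.9 / 106.5 = 9.2009

9.2009


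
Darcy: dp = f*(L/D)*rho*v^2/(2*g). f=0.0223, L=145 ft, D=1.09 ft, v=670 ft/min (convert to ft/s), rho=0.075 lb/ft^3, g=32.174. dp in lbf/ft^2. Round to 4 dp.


v_fps = 670/60 = 11.1667 ft/s
dp = 0.0223*(145/1.09)*0.075*11.1667^2/(2*32.174) = 0.4311 lbf/ft^2

0.4311 lbf/ft^2


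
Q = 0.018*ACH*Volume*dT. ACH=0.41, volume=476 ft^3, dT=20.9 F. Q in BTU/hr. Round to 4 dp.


Q = 0.018 * 0.41 * 476 * 20.9 = 73.4192 BTU/hr

73.4192 BTU/hr


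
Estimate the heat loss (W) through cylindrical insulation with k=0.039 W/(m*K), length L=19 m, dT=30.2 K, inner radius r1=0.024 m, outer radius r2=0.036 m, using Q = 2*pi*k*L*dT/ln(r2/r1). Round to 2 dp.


Q = 2*pi*0.039*19*30.2/ln(0.036/0.024) = 346.78 W

346.78 W


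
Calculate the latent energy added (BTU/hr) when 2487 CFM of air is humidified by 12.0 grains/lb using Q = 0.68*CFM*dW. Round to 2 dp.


Q = 0.68 * 2487 * 12.0 = 20293.92 BTU/hr

20293.92 BTU/hr


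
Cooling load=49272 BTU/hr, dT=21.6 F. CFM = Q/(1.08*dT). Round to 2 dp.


CFM = 49272 / (1.08 * 21.6) = 2112.14

2112.14 CFM


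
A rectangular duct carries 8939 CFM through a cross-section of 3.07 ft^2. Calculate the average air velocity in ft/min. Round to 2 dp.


V = 8939 / 3.07 = 2911.73 ft/min

2911.73 ft/min


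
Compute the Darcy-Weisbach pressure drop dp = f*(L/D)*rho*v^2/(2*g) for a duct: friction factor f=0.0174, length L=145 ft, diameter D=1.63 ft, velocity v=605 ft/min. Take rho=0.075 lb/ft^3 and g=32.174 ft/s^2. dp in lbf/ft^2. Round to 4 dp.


v_fps = 605/60 = 10.0833 ft/s
dp = 0.0174*(145/1.63)*0.075*10.0833^2/(2*32.174) = 0.1834 lbf/ft^2

0.1834 lbf/ft^2


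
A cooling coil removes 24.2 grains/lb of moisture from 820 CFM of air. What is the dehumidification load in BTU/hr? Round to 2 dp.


Q = 0.68 * 820 * 24.2 = 13493.92 BTU/hr

13493.92 BTU/hr


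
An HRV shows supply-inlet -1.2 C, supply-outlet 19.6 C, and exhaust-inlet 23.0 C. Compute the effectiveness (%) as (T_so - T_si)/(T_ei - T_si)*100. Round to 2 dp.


eff = (19.6-(-1.2))/(23.0-(-1.2))*100 = 85.95 %

85.95 %


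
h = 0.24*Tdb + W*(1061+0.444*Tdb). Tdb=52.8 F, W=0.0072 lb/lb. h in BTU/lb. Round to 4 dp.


h = 0.24*52.8 + 0.0072*(1061+0.444*52.8) = 20.4800 BTU/lb

20.4800 BTU/lb


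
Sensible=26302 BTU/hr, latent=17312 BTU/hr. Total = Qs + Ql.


Qt = 26302 + 17312 = 43614 BTU/hr

43614 BTU/hr


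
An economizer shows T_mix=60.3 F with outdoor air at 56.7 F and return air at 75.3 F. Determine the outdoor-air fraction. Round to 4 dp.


frac = (60.3 - 75.3) / (56.7 - 75.3) = 0.8065

0.8065


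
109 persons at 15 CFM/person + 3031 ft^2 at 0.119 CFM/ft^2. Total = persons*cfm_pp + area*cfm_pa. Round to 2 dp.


Total = 109*15 + 3031*0.119 = 1995.69 CFM

1995.69 CFM


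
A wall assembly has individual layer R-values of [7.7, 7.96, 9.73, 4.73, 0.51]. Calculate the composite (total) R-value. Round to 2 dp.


R_total = 7.7 + 7.96 + 9.73 + 4.73 + 0.51 = 30.63

30.63


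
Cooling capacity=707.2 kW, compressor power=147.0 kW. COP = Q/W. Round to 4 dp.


COP = 707.2 / 147.0 = 4.8109

4.8109


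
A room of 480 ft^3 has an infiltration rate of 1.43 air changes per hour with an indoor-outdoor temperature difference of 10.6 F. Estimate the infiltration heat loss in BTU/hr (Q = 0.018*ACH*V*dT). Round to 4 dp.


Q = 0.018 * 1.43 * 480 * 10.6 = 130.9651 BTU/hr

130.9651 BTU/hr


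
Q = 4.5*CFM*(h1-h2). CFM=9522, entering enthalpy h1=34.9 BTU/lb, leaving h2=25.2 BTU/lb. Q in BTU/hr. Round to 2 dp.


Q = 4.5 * 9522 * (34.9 - 25.2) = 415635.30 BTU/hr

415635.30 BTU/hr


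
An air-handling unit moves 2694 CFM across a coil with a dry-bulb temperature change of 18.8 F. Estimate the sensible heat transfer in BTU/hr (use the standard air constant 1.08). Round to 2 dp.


Q = 1.08 * 2694 * 18.8 = 54698.98 BTU/hr

54698.98 BTU/hr


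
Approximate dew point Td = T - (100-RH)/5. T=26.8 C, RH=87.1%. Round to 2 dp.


Td = 26.8 - (100-87.1)/5 = 24.22 C

24.22 C


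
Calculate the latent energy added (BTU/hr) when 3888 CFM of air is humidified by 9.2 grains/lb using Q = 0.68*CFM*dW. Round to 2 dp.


Q = 0.68 * 3888 * 9.2 = 24323.33 BTU/hr

24323.33 BTU/hr


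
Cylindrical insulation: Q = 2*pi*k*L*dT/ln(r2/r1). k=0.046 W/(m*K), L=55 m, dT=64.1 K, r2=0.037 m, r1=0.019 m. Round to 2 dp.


Q = 2*pi*0.046*55*64.1/ln(0.037/0.019) = 1528.88 W

1528.88 W


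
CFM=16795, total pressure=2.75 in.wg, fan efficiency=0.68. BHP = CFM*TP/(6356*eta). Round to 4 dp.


BHP = 16795 * 2.75 / (6356 * 0.68) = 10.6861 hp

10.6861 hp


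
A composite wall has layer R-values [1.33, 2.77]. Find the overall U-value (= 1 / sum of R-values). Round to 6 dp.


R_total = 1.33 + 2.77 = 4.10
U = 1/4.10 = 0.243902

0.243902


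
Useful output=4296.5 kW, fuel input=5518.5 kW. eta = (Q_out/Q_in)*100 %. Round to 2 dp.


eta = (4296.5/5518.5)*100 = 77.86 %

77.86 %


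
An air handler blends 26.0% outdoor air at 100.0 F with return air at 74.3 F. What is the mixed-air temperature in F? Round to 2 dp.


T_mix = 74.3 + (26.0/100)*(100.0-74.3) = 80.98 F

80.98 F


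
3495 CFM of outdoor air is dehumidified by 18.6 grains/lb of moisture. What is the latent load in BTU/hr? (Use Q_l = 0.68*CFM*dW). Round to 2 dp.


Q = 0.68 * 3495 * 18.6 = 44204.76 BTU/hr

44204.76 BTU/hr


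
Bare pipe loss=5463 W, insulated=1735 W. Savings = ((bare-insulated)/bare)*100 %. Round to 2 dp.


Savings = ((5463-1735)/5463)*100 = 68.24 %

68.24 %


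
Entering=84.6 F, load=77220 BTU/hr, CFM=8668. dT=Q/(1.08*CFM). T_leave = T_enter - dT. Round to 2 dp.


dT = 77220/(1.08*8668) = 8.2487
T_leave = 84.6 - 8.2487 = 76.35 F

76.35 F


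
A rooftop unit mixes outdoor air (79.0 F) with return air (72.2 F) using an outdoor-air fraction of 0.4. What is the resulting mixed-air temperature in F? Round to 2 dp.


T_mix = 0.4*79.0 + 0.6*72.2 = 74.92 F

74.92 F


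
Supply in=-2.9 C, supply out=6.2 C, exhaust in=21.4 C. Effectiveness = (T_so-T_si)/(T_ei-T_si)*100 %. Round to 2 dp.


eff = (6.2-(-2.9))/(21.4-(-2.9))*100 = 37.45 %

37.45 %


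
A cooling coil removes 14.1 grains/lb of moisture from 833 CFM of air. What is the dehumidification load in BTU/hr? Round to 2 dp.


Q = 0.68 * 833 * 14.1 = 7986.80 BTU/hr

7986.80 BTU/hr


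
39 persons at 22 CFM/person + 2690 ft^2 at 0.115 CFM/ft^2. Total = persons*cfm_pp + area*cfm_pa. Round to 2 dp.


Total = 39*22 + 2690*0.115 = 1167.35 CFM

1167.35 CFM


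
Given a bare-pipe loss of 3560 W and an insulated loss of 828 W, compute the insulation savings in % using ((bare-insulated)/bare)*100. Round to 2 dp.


Savings = ((3560-828)/3560)*100 = 76.74 %

76.74 %


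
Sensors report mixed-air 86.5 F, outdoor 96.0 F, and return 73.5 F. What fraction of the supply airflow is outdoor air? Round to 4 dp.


frac = (86.5 - 73.5) / (96.0 - 73.5) = 0.5778

0.5778


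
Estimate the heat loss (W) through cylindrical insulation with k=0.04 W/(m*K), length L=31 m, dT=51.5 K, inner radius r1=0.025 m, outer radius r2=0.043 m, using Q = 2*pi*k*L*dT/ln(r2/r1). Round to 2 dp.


Q = 2*pi*0.04*31*51.5/ln(0.043/0.025) = 739.86 W

739.86 W


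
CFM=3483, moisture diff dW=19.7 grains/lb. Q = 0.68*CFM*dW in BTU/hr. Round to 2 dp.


Q = 0.68 * 3483 * 19.7 = 46658.27 BTU/hr

46658.27 BTU/hr


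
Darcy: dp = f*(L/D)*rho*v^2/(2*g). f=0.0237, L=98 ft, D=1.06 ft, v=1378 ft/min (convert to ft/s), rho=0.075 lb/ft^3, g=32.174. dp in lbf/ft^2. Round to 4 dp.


v_fps = 1378/60 = 22.9667 ft/s
dp = 0.0237*(98/1.06)*0.075*22.9667^2/(2*32.174) = 1.3471 lbf/ft^2

1.3471 lbf/ft^2


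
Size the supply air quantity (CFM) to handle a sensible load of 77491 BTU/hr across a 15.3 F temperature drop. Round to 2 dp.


CFM = 77491 / (1.08 * 15.3) = 4689.60

4689.60 CFM


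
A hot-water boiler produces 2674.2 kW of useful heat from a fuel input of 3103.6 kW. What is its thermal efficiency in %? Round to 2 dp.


eta = (2674.2/3103.6)*100 = 86.16 %

86.16 %


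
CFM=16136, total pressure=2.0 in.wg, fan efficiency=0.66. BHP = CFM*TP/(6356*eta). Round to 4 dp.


BHP = 16136 * 2.0 / (6356 * 0.66) = 7.6930 hp

7.6930 hp


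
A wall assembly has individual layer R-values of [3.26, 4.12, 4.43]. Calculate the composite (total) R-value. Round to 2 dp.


R_total = 3.26 + 4.12 + 4.43 = 11.81

11.81


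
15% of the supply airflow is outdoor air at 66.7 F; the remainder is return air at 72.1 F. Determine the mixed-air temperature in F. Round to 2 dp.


T_mix = 0.15*66.7 + 0.85*72.1 = 71.29 F

71.29 F


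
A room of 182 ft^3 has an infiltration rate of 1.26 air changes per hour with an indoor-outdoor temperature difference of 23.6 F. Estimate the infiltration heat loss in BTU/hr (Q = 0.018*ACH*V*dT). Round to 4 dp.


Q = 0.018 * 1.26 * 182 * 23.6 = 97.4151 BTU/hr

97.4151 BTU/hr


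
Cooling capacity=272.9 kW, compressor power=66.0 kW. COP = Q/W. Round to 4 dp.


COP = 272.9 / 66.0 = 4.1348

4.1348


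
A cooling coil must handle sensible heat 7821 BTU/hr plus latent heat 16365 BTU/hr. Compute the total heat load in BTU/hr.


Qt = 7821 + 16365 = 24186 BTU/hr

24186 BTU/hr


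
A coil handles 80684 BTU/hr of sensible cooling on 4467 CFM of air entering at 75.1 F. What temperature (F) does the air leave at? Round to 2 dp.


dT = 80684/(1.08*4467) = 16.7243
T_leave = 75.1 - 16.7243 = 58.38 F

58.38 F


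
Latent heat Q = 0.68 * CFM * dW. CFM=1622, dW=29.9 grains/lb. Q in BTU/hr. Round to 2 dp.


Q = 0.68 * 1622 * 29.9 = 32978.50 BTU/hr

32978.50 BTU/hr


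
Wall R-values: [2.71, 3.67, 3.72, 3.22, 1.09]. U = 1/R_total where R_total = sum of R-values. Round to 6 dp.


R_total = 2.71 + 3.67 + 3.72 + 3.22 + 1.09 = 14.41
U = 1/14.41 = 0.069396

0.069396


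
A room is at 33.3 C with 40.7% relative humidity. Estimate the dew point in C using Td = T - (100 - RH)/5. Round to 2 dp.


Td = 33.3 - (100-40.7)/5 = 21.44 C

21.44 C


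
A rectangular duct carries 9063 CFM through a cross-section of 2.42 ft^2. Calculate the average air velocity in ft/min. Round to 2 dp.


V = 9063 / 2.42 = 3745.04 ft/min

3745.04 ft/min


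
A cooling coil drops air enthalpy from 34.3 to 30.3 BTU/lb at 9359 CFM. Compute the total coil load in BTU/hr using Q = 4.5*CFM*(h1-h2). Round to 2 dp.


Q = 4.5 * 9359 * (34.3 - 30.3) = 168462.00 BTU/hr

168462.00 BTU/hr


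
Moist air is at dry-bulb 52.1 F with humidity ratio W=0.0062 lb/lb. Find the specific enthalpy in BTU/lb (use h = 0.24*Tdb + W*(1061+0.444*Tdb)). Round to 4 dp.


h = 0.24*52.1 + 0.0062*(1061+0.444*52.1) = 19.2256 BTU/lb

19.2256 BTU/lb


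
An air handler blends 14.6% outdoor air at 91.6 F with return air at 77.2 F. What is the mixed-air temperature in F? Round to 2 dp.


T_mix = 77.2 + (14.6/100)*(91.6-77.2) = 79.30 F

79.30 F


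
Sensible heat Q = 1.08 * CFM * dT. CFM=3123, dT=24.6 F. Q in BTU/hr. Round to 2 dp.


Q = 1.08 * 3123 * 24.6 = 82971.86 BTU/hr

82971.86 BTU/hr


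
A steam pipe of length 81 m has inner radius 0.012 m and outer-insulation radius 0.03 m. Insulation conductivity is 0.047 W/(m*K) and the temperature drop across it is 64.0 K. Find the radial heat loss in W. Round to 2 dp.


Q = 2*pi*0.047*81*64.0/ln(0.03/0.012) = 1670.74 W

1670.74 W


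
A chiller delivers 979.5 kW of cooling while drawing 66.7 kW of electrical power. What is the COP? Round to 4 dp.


COP = 979.5 / 66.7 = 14.6852

14.6852


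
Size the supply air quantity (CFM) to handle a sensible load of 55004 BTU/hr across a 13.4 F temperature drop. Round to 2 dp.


CFM = 55004 / (1.08 * 13.4) = 3800.72

3800.72 CFM


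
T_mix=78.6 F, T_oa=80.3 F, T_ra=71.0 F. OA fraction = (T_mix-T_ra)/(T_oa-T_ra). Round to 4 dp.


frac = (78.6 - 71.0) / (80.3 - 71.0) = 0.8172

0.8172


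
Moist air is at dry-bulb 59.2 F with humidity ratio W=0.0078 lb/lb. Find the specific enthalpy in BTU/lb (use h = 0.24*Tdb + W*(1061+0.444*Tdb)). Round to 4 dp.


h = 0.24*59.2 + 0.0078*(1061+0.444*59.2) = 22.6888 BTU/lb

22.6888 BTU/lb


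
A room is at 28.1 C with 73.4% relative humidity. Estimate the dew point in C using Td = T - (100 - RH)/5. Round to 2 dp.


Td = 28.1 - (100-73.4)/5 = 22.78 C

22.78 C


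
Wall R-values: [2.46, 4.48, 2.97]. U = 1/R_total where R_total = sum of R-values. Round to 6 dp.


R_total = 2.46 + 4.48 + 2.97 = 9.91
U = 1/9.91 = 0.100908

0.100908


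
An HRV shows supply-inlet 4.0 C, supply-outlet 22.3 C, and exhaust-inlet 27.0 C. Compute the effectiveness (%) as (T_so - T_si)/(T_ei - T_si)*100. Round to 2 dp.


eff = (22.3-4.0)/(27.0-4.0)*100 = 79.57 %

79.57 %


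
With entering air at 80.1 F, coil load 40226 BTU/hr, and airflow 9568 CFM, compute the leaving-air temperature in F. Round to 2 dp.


dT = 40226/(1.08*9568) = 3.8928
T_leave = 80.1 - 3.8928 = 76.21 F

76.21 F


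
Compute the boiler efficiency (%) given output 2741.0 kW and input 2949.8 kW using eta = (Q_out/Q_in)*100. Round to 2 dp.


eta = (2741.0/2949.8)*100 = 92.92 %

92.92 %


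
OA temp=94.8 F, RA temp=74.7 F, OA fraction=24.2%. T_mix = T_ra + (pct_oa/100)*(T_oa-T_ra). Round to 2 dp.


T_mix = 74.7 + (24.2/100)*(94.8-74.7) = 79.56 F

79.56 F


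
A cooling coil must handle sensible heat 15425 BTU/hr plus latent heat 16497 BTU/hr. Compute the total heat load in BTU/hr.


Qt = 15425 + 16497 = 31922 BTU/hr

31922 BTU/hr


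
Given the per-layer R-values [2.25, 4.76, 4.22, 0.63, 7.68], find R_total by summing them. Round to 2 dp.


R_total = 2.25 + 4.76 + 4.22 + 0.63 + 7.68 = 19.54

19.54


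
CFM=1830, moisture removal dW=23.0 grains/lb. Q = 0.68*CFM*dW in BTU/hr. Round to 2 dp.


Q = 0.68 * 1830 * 23.0 = 28621.20 BTU/hr

28621.20 BTU/hr


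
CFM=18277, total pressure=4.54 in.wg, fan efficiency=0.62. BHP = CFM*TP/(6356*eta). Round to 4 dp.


BHP = 18277 * 4.54 / (6356 * 0.62) = 21.0565 hp

21.0565 hp


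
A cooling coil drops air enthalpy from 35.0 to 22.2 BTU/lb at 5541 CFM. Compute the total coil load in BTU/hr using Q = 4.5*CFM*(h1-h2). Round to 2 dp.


Q = 4.5 * 5541 * (35.0 - 22.2) = 319161.60 BTU/hr

319161.60 BTU/hr


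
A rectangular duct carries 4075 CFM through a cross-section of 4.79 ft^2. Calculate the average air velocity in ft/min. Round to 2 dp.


V = 4075 / 4.79 = 850.73 ft/min

850.73 ft/min


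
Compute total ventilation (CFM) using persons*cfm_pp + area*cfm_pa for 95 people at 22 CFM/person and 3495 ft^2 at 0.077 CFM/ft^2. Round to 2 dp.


Total = 95*22 + 3495*0.077 = 2359.12 CFM

2359.12 CFM


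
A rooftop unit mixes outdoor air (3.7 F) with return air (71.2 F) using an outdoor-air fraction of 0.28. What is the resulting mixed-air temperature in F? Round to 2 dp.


T_mix = 0.28*3.7 + 0.72*71.2 = 52.30 F

52.30 F


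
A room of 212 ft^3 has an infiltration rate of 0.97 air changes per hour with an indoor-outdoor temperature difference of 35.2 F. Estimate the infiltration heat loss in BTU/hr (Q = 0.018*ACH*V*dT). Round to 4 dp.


Q = 0.018 * 0.97 * 212 * 35.2 = 130.2935 BTU/hr

130.2935 BTU/hr


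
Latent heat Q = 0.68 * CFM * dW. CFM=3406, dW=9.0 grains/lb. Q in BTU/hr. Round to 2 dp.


Q = 0.68 * 3406 * 9.0 = 20844.72 BTU/hr

20844.72 BTU/hr


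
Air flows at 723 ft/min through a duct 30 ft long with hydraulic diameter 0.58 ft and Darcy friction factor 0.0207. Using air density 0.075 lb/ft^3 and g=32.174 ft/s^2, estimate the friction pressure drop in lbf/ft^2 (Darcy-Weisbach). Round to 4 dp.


v_fps = 723/60 = 12.05 ft/s
dp = 0.0207*(30/0.58)*0.075*12.05^2/(2*32.174) = 0.1812 lbf/ft^2

0.1812 lbf/ft^2


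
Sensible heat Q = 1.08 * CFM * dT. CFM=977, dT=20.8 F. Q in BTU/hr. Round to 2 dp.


Q = 1.08 * 977 * 20.8 = 21947.33 BTU/hr

21947.33 BTU/hr


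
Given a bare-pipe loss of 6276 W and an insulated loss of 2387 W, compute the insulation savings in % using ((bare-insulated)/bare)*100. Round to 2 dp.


Savings = ((6276-2387)/6276)*100 = 61.97 %

61.97 %


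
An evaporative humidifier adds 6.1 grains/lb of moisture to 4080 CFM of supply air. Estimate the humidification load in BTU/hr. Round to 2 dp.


Q = 0.68 * 4080 * 6.1 = 16923.84 BTU/hr

16923.84 BTU/hr


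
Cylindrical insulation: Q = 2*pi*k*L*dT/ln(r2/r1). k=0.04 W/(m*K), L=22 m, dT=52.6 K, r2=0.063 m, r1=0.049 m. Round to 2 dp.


Q = 2*pi*0.04*22*52.6/ln(0.063/0.049) = 1157.26 W

1157.26 W


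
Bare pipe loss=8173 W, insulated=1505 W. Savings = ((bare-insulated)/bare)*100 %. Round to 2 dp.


Savings = ((8173-1505)/8173)*100 = 81.59 %

81.59 %


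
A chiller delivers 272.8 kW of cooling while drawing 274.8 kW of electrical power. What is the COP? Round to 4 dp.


COP = 272.8 / 274.8 = 0.9927

0.9927


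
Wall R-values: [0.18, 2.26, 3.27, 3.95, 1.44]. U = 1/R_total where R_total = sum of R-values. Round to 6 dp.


R_total = 0.18 + 2.26 + 3.27 + 3.95 + 1.44 = 11.10
U = 1/11.10 = 0.090090

0.090090


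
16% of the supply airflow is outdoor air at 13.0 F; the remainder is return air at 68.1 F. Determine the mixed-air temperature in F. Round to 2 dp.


T_mix = 0.16*13.0 + 0.84*68.1 = 59.28 F

59.28 F


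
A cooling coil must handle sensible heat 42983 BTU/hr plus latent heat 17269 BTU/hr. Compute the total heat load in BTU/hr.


Qt = 42983 + 17269 = 60252 BTU/hr

60252 BTU/hr


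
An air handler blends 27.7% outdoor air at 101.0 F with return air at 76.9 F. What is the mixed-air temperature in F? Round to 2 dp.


T_mix = 76.9 + (27.7/100)*(101.0-76.9) = 83.58 F

83.58 F


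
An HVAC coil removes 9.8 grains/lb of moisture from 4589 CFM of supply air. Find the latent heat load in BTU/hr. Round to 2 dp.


Q = 0.68 * 4589 * 9.8 = 30581.10 BTU/hr

30581.10 BTU/hr


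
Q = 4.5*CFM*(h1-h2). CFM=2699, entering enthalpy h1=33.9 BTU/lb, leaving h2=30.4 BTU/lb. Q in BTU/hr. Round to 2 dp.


Q = 4.5 * 2699 * (33.9 - 30.4) = 42509.25 BTU/hr

42509.25 BTU/hr


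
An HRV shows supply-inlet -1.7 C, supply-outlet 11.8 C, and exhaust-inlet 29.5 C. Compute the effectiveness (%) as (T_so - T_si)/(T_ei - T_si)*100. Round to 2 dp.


eff = (11.8-(-1.7))/(29.5-(-1.7))*100 = 43.27 %

43.27 %


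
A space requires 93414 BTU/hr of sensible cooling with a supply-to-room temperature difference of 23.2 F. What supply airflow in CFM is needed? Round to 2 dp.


CFM = 93414 / (1.08 * 23.2) = 3728.21

3728.21 CFM


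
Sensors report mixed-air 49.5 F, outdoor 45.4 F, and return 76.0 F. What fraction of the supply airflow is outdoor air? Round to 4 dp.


frac = (49.5 - 76.0) / (45.4 - 76.0) = 0.8660

0.8660


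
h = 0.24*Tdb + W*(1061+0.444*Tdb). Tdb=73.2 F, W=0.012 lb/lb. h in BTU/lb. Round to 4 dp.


h = 0.24*73.2 + 0.012*(1061+0.444*73.2) = 30.6900 BTU/lb

30.6900 BTU/lb


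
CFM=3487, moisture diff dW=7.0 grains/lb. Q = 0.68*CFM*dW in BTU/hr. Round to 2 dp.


Q = 0.68 * 3487 * 7.0 = 16598.12 BTU/hr

16598.12 BTU/hr


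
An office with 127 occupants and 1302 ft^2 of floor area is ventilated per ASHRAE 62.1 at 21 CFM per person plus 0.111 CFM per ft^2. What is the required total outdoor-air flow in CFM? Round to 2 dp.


Total = 127*21 + 1302*0.111 = 2811.52 CFM

2811.52 CFM


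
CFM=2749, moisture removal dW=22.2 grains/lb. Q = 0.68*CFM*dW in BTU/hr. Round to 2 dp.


Q = 0.68 * 2749 * 22.2 = 41498.90 BTU/hr

41498.90 BTU/hr


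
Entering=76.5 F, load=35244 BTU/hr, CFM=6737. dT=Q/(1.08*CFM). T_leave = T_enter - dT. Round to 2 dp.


dT = 35244/(1.08*6737) = 4.8439
T_leave = 76.5 - 4.8439 = 71.66 F

71.66 F


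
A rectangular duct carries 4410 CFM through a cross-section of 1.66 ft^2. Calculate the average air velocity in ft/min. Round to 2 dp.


V = 4410 / 1.66 = 2656.63 ft/min

2656.63 ft/min


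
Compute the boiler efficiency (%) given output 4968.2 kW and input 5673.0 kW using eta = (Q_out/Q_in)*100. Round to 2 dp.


eta = (4968.2/5673.0)*100 = 87.58 %

87.58 %


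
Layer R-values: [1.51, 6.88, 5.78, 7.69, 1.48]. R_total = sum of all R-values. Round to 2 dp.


R_total = 1.51 + 6.88 + 5.78 + 7.69 + 1.48 = 23.34

23.34


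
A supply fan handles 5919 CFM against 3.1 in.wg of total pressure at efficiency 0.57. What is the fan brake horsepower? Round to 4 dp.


BHP = 5919 * 3.1 / (6356 * 0.57) = 5.0647 hp

5.0647 hp


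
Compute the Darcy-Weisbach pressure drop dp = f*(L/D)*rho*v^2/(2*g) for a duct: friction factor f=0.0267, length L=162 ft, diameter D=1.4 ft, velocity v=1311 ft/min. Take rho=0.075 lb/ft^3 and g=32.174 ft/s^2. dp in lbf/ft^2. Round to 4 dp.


v_fps = 1311/60 = 21.85 ft/s
dp = 0.0267*(162/1.4)*0.075*21.85^2/(2*32.174) = 1.7192 lbf/ft^2

1.7192 lbf/ft^2


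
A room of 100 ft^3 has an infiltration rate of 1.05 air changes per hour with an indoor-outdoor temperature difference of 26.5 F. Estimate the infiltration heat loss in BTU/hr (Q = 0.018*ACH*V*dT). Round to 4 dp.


Q = 0.018 * 1.05 * 100 * 26.5 = 50.0850 BTU/hr

50.0850 BTU/hr


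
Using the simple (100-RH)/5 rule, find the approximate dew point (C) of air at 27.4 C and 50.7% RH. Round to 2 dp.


Td = 27.4 - (100-50.7)/5 = 17.54 C

17.54 C


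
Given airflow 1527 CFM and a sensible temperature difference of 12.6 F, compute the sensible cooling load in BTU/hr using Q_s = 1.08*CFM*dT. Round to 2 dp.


Q = 1.08 * 1527 * 12.6 = 20779.42 BTU/hr

20779.42 BTU/hr


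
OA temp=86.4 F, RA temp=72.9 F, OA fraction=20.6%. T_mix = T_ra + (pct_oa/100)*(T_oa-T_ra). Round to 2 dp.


T_mix = 72.9 + (20.6/100)*(86.4-72.9) = 75.68 F

75.68 F


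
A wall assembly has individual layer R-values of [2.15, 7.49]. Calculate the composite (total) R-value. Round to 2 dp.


R_total = 2.15 + 7.49 = 9.64

9.64


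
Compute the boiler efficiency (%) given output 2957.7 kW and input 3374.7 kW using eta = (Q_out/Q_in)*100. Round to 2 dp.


eta = (2957.7/3374.7)*100 = 87.64 %

87.64 %


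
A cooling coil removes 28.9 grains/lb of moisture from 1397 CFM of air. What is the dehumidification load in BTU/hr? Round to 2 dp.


Q = 0.68 * 1397 * 28.9 = 27453.84 BTU/hr

27453.84 BTU/hr


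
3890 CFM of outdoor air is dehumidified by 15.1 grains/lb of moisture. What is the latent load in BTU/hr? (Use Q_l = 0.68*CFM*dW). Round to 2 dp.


Q = 0.68 * 3890 * 15.1 = 39942.52 BTU/hr

39942.52 BTU/hr


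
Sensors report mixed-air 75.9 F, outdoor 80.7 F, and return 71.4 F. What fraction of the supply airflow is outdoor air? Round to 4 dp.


frac = (75.9 - 71.4) / (80.7 - 71.4) = 0.4839

0.4839


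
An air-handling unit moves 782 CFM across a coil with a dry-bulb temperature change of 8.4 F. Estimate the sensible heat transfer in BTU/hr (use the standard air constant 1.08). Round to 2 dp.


Q = 1.08 * 782 * 8.4 = 7094.30 BTU/hr

7094.30 BTU/hr


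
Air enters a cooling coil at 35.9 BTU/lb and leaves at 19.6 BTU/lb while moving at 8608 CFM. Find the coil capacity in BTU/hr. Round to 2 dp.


Q = 4.5 * 8608 * (35.9 - 19.6) = 631396.80 BTU/hr

631396.80 BTU/hr


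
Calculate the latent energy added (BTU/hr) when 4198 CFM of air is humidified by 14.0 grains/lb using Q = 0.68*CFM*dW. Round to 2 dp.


Q = 0.68 * 4198 * 14.0 = 39964.96 BTU/hr

39964.96 BTU/hr


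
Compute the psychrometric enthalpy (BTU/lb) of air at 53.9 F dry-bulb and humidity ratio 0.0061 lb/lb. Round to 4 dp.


h = 0.24*53.9 + 0.0061*(1061+0.444*53.9) = 19.5541 BTU/lb

19.5541 BTU/lb


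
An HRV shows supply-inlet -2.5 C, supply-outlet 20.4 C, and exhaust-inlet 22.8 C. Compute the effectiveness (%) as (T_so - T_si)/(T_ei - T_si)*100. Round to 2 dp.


eff = (20.4-(-2.5))/(22.8-(-2.5))*100 = 90.51 %

90.51 %


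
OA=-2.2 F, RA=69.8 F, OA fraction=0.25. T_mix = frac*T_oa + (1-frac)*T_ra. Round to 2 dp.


T_mix = 0.25*(-2.2) + 0.75*69.8 = 51.80 F

51.80 F


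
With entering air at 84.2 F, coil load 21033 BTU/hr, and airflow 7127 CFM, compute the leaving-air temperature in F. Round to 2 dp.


dT = 21033/(1.08*7127) = 2.7326
T_leave = 84.2 - 2.7326 = 81.47 F

81.47 F


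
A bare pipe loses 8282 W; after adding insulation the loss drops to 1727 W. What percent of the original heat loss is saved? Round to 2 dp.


Savings = ((8282-1727)/8282)*100 = 79.15 %

79.15 %


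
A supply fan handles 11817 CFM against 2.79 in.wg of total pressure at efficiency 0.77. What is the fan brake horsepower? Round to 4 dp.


BHP = 11817 * 2.79 / (6356 * 0.77) = 6.7365 hp

6.7365 hp


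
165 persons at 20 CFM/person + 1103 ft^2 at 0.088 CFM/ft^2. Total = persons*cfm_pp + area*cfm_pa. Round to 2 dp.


Total = 165*20 + 1103*0.088 = 3397.06 CFM

3397.06 CFM


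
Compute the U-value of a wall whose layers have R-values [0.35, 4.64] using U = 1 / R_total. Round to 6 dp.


R_total = 0.35 + 4.64 = 4.99
U = 1/4.99 = 0.200401

0.200401


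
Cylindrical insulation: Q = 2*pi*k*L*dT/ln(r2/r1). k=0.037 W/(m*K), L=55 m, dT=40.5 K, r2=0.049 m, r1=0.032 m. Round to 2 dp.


Q = 2*pi*0.037*55*40.5/ln(0.049/0.032) = 1215.36 W

1215.36 W


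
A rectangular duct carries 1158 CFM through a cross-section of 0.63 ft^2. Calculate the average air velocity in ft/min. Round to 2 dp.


V = 1158 / 0.63 = 1838.10 ft/min

1838.10 ft/min


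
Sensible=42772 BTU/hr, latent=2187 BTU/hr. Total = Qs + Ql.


Qt = 42772 + 2187 = 44959 BTU/hr

44959 BTU/hr


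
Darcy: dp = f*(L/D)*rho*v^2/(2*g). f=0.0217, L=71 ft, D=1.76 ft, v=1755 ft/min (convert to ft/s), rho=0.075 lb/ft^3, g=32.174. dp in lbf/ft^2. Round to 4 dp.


v_fps = 1755/60 = 29.25 ft/s
dp = 0.0217*(71/1.76)*0.075*29.25^2/(2*32.174) = 0.8729 lbf/ft^2

0.8729 lbf/ft^2


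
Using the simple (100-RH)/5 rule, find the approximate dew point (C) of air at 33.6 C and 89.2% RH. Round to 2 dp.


Td = 33.6 - (100-89.2)/5 = 31.44 C

31.44 C


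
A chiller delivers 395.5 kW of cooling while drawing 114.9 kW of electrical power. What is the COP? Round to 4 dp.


COP = 395.5 / 114.9 = 3.4421

3.4421


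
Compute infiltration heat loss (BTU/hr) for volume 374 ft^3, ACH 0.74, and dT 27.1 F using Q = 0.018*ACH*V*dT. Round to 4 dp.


Q = 0.018 * 0.74 * 374 * 27.1 = 135.0035 BTU/hr

135.0035 BTU/hr


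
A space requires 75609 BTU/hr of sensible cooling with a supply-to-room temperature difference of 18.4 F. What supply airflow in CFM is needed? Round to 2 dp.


CFM = 75609 / (1.08 * 18.4) = 3804.80

3804.80 CFM


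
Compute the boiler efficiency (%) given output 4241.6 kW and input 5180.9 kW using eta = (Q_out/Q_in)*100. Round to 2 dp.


eta = (4241.6/5180.9)*100 = 81.87 %

81.87 %


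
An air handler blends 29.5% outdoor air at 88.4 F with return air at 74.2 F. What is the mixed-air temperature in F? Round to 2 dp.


T_mix = 74.2 + (29.5/100)*(88.4-74.2) = 78.39 F

78.39 F


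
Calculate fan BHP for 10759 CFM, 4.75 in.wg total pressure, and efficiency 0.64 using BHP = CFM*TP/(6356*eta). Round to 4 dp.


BHP = 10759 * 4.75 / (6356 * 0.64) = 12.5632 hp

12.5632 hp


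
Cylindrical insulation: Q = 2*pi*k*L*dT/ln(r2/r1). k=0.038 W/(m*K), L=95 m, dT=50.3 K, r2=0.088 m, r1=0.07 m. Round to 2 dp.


Q = 2*pi*0.038*95*50.3/ln(0.088/0.07) = 4985.63 W

4985.63 W


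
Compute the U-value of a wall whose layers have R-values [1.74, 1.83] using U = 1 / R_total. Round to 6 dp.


R_total = 1.74 + 1.83 = 3.57
U = 1/3.57 = 0.280112

0.280112


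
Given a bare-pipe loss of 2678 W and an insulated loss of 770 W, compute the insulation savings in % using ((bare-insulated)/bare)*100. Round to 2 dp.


Savings = ((2678-770)/2678)*100 = 71.25 %

71.25 %


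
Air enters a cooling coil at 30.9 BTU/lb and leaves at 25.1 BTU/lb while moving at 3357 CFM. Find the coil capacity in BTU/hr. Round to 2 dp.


Q = 4.5 * 3357 * (30.9 - 25.1) = 87617.70 BTU/hr

87617.70 BTU/hr


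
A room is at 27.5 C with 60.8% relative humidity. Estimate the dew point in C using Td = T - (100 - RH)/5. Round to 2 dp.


Td = 27.5 - (100-60.8)/5 = 19.66 C

19.66 C


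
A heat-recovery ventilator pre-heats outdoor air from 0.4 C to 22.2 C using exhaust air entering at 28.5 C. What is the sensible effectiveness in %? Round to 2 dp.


eff = (22.2-0.4)/(28.5-0.4)*100 = 77.58 %

77.58 %


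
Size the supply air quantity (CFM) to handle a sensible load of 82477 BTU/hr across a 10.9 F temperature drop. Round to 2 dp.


CFM = 82477 / (1.08 * 10.9) = 7006.20

7006.20 CFM


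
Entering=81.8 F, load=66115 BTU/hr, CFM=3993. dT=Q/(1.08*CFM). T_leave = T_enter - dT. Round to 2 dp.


dT = 66115/(1.08*3993) = 15.3312
T_leave = 81.8 - 15.3312 = 66.47 F

66.47 F


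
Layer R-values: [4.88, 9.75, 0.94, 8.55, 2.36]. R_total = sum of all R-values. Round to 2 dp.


R_total = 4.88 + 9.75 + 0.94 + 8.55 + 2.36 = 26.48

26.48


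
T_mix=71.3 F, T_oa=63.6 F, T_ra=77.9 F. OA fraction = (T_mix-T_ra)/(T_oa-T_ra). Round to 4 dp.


frac = (71.3 - 77.9) / (63.6 - 77.9) = 0.4615

0.4615


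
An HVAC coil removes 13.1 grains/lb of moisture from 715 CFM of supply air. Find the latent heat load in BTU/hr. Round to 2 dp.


Q = 0.68 * 715 * 13.1 = 6369.22 BTU/hr

6369.22 BTU/hr


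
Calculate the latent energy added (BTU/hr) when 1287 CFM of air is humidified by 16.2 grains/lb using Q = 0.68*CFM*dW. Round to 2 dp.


Q = 0.68 * 1287 * 16.2 = 14177.59 BTU/hr

14177.59 BTU/hr


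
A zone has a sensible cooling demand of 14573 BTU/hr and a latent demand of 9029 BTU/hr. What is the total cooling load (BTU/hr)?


Qt = 14573 + 9029 = 23602 BTU/hr

23602 BTU/hr


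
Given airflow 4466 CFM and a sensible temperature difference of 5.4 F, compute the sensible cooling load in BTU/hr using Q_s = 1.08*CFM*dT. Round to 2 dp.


Q = 1.08 * 4466 * 5.4 = 26045.71 BTU/hr

26045.71 BTU/hr


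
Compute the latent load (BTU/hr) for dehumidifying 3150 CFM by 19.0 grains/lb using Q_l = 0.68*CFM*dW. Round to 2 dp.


Q = 0.68 * 3150 * 19.0 = 40698.00 BTU/hr

40698.00 BTU/hr


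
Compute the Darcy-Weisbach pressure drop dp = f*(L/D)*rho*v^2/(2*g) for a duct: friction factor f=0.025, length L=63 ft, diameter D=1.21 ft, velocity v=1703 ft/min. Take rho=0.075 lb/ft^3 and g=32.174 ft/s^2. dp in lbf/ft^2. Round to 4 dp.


v_fps = 1703/60 = 28.3833 ft/s
dp = 0.025*(63/1.21)*0.075*28.3833^2/(2*32.174) = 1.2222 lbf/ft^2

1.2222 lbf/ft^2


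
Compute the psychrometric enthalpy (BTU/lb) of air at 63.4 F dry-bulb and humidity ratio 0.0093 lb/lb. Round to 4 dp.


h = 0.24*63.4 + 0.0093*(1061+0.444*63.4) = 25.3451 BTU/lb

25.3451 BTU/lb


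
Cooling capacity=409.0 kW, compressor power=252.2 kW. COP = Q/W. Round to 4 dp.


COP = 409.0 / 252.2 = 1.6217

1.6217


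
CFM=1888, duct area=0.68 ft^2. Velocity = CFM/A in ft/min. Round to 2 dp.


V = 1888 / 0.68 = 2776.47 ft/min

2776.47 ft/min


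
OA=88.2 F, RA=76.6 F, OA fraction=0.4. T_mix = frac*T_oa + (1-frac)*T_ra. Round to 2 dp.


T_mix = 0.4*88.2 + 0.6*76.6 = 81.24 F

81.24 F


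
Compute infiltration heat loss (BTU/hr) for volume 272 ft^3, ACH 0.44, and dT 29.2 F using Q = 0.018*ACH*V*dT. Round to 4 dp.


Q = 0.018 * 0.44 * 272 * 29.2 = 62.9038 BTU/hr

62.9038 BTU/hr


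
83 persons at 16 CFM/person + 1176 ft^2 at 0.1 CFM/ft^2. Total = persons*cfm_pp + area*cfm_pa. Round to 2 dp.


Total = 83*16 + 1176*0.1 = 1445.60 CFM

1445.60 CFM


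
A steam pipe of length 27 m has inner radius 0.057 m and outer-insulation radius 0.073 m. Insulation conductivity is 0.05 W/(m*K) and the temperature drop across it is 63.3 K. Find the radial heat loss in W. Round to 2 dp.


Q = 2*pi*0.05*27*63.3/ln(0.073/0.057) = 2170.22 W

2170.22 W


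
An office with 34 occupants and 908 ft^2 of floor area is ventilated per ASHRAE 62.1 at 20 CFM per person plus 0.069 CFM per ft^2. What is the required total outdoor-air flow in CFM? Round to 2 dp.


Total = 34*20 + 908*0.069 = 742.65 CFM

742.65 CFM


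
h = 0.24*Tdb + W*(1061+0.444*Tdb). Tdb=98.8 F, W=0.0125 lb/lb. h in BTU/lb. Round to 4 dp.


h = 0.24*98.8 + 0.0125*(1061+0.444*98.8) = 37.5228 BTU/lb

37.5228 BTU/lb


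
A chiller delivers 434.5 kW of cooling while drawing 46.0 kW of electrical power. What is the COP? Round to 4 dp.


COP = 434.5 / 46.0 = 9.4457

9.4457


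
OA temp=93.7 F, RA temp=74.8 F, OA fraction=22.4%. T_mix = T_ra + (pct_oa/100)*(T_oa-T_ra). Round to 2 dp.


T_mix = 74.8 + (22.4/100)*(93.7-74.8) = 79.03 F

79.03 F


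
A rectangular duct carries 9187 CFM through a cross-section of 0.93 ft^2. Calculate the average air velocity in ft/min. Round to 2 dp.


V = 9187 / 0.93 = 9878.49 ft/min

9878.49 ft/min


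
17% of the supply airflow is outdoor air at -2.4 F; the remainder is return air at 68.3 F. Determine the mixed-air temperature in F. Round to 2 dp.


T_mix = 0.17*(-2.4) + 0.83*68.3 = 56.28 F

56.28 F


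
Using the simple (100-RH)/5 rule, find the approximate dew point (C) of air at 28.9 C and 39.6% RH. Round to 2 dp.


Td = 28.9 - (100-39.6)/5 = 16.82 C

16.82 C


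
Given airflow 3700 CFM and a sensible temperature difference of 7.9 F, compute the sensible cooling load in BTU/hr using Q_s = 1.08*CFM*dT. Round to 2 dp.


Q = 1.08 * 3700 * 7.9 = 31568.40 BTU/hr

31568.40 BTU/hr


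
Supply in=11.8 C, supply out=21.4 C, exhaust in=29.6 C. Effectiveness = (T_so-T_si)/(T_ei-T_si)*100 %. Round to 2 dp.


eff = (21.4-11.8)/(29.6-11.8)*100 = 53.93 %

53.93 %


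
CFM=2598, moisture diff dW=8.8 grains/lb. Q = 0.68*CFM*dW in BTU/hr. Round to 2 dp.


Q = 0.68 * 2598 * 8.8 = 15546.43 BTU/hr

15546.43 BTU/hr


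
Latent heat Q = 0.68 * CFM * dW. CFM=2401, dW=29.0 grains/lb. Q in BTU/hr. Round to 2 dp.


Q = 0.68 * 2401 * 29.0 = 47347.72 BTU/hr

47347.72 BTU/hr


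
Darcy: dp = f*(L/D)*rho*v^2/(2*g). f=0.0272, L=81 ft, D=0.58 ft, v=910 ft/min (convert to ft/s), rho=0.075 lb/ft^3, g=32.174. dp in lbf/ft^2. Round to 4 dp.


v_fps = 910/60 = 15.1667 ft/s
dp = 0.0272*(81/0.58)*0.075*15.1667^2/(2*32.174) = 1.0184 lbf/ft^2

1.0184 lbf/ft^2


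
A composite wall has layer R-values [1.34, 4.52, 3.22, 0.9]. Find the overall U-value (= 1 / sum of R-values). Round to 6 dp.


R_total = 1.34 + 4.52 + 3.22 + 0.9 = 9.98
U = 1/9.98 = 0.100200

0.100200


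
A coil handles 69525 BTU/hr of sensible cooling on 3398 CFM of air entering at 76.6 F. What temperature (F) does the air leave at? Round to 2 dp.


dT = 69525/(1.08*3398) = 18.9450
T_leave = 76.6 - 18.9450 = 57.66 F

57.66 F


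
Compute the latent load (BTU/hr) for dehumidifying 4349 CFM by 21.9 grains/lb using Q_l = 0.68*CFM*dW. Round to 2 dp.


Q = 0.68 * 4349 * 21.9 = 64765.31 BTU/hr

64765.31 BTU/hr
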